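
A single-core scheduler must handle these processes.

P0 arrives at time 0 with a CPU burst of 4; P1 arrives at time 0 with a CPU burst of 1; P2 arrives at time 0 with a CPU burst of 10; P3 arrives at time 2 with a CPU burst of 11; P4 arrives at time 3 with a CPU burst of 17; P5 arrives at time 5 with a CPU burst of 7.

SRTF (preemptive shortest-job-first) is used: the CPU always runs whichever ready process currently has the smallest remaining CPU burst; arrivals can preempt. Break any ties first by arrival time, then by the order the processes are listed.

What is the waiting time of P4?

30

Schedule: | P1 0-1 | P0 1-5 | P5 5-12 | P2 12-22 | P3 22-33 | P4 33-50 |
Completion: P0=5  P1=1  P2=22  P3=33  P4=50  P5=12
Turnaround (C−A): P0=5  P1=1  P2=22  P3=31  P4=47  P5=7
Waiting(P4) = turnaround − burst = 47 − 17 = 30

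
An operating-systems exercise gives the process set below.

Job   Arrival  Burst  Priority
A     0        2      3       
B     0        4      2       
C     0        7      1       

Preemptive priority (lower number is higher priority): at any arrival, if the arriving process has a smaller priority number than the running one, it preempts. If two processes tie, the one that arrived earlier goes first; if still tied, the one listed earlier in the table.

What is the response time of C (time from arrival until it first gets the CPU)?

0

Schedule: | C 0-7 | B 7-11 | A 11-13 |
Completion: A=13  B=11  C=7
Turnaround (C−A): A=13  B=11  C=7
Response(C) = first start − arrival = 0 − 0 = 0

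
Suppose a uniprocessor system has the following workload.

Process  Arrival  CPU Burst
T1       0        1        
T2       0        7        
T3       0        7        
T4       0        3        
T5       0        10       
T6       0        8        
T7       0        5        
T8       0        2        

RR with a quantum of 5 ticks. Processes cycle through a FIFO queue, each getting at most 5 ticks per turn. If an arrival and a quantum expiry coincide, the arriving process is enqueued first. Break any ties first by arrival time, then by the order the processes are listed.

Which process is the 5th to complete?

Gantt: | T1 0-1 | T2 1-6 | T3 6-11 | T4 11-14 | T5 14-19 | T6 19-24 | T7 24-29 | T8 29-31 | T2 31-33 | T3 33-35 | T5 35-40 | T6 40-43 |
Completion: T1=1  T2=33  T3=35  T4=14  T5=40  T6=43  T7=29  T8=31
Finish order: T1 → T4 → T7 → T8 → T2 → T3 → T5 → T6

T2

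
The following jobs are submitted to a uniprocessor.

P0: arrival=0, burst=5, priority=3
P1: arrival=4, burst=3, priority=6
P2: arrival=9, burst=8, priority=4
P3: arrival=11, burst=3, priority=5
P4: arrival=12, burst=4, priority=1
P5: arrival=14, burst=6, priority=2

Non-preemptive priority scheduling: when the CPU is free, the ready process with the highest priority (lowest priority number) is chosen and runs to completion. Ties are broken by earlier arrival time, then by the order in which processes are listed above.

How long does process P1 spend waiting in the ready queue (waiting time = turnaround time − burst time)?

Schedule: | P0 0-5 | P1 5-8 | idle 8-9 | P2 9-17 | P4 17-21 | P5 21-27 | P3 27-30 |
Completion: P0=5  P1=8  P2=17  P3=30  P4=21  P5=27
Turnaround (C−A): P0=5  P1=4  P2=8  P3=19  P4=9  P5=13
Waiting(P1) = turnaround − burst = 4 − 3 = 1

1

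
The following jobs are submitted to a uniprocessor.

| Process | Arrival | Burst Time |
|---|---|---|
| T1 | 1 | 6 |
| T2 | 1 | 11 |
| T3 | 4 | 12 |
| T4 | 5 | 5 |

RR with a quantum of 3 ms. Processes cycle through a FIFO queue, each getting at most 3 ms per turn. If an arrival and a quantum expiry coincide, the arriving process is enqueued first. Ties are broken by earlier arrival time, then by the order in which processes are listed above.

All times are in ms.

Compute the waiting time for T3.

19

Timeline: | idle 0-1 | T1 1-4 | T2 4-7 | T3 7-10 | T1 10-13 | T4 13-16 | T2 16-19 | T3 19-22 | T4 22-24 | T2 24-27 | T3 27-30 | T2 30-32 | T3 32-35 |
Completion: T1=13  T2=32  T3=35  T4=24
Turnaround (C−A): T1=12  T2=31  T3=31  T4=19
Waiting(T3) = turnaround − burst = 31 − 12 = 19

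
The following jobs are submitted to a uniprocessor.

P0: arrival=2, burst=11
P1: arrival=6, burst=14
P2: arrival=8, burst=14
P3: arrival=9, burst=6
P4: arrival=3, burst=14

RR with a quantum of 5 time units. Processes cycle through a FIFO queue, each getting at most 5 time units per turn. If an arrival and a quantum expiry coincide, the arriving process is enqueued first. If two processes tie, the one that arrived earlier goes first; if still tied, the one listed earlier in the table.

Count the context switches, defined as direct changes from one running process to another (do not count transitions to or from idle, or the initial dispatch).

13

Gantt: | idle 0-2 | P0 2-7 | P4 7-12 | P1 12-17 | P0 17-22 | P2 22-27 | P3 27-32 | P4 32-37 | P1 37-42 | P0 42-43 | P2 43-48 | P3 48-49 | P4 49-53 | P1 53-57 | P2 57-61 |
Completion: P0=43  P1=57  P2=61  P3=49  P4=53
Turnaround (C−A): P0=41  P1=51  P2=53  P3=40  P4=50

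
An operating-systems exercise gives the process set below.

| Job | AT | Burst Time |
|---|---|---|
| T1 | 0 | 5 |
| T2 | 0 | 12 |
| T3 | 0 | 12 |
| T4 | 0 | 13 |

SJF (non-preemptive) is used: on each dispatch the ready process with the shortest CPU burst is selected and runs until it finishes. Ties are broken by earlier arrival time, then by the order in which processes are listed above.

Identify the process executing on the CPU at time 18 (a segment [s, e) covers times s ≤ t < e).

Timeline: | T1 0-5 | T2 5-17 | T3 17-29 | T4 29-42 |
Completion: T1=5  T2=17  T3=29  T4=42
Turnaround (C−A): T1=5  T2=17  T3=29  T4=42

T3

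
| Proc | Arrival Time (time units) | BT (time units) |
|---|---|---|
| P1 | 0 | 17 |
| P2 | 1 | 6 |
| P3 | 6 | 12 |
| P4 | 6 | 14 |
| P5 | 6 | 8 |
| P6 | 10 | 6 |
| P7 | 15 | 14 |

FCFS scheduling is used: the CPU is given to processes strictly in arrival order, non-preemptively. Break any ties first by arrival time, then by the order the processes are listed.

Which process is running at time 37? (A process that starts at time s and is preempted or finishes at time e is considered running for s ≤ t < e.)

Gantt: | P1 0-17 | P2 17-23 | P3 23-35 | P4 35-49 | P5 49-57 | P6 57-63 | P7 63-77 |
Completion: P1=17  P2=23  P3=35  P4=49  P5=57  P6=63  P7=77
Turnaround (C−A): P1=17  P2=22  P3=29  P4=43  P5=51  P6=53  P7=62

P4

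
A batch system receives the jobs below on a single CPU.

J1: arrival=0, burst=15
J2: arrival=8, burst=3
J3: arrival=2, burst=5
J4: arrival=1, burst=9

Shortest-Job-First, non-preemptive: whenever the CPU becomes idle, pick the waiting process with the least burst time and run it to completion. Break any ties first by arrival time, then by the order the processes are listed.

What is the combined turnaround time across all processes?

77

Gantt: | J1 0-15 | J2 15-18 | J3 18-23 | J4 23-32 |
Completion: J1=15  J2=18  J3=23  J4=32
Turnaround = completion − arrival: J1=15, J2=10, J3=21, J4=31
Total turnaround = 15 + 10 + 21 + 31 = 77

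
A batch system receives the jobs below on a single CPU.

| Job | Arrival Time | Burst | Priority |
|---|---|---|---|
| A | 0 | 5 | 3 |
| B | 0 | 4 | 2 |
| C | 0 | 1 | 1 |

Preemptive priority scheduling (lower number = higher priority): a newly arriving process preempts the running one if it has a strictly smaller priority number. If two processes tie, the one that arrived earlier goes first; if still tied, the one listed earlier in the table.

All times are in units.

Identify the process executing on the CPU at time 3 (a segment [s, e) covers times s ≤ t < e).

B

Gantt: | C 0-1 | B 1-5 | A 5-10 |
Completion: A=10  B=5  C=1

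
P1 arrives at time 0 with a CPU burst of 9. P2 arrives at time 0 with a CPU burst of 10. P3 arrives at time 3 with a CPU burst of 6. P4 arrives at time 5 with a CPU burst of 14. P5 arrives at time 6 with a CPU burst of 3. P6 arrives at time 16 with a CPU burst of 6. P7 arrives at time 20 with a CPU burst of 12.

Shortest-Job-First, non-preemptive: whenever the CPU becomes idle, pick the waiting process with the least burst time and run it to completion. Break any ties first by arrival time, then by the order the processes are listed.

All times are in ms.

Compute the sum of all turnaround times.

153

Timeline: | P1 0-9 | P5 9-12 | P3 12-18 | P6 18-24 | P2 24-34 | P7 34-46 | P4 46-60 |
Completion: P1=9  P2=34  P3=18  P4=60  P5=12  P6=24  P7=46
Turnaround = completion − arrival: P1=9, P2=34, P3=15, P4=55, P5=6, P6=8, P7=26
Total turnaround = 9 + 34 + 15 + 55 + 6 + 8 + 26 = 153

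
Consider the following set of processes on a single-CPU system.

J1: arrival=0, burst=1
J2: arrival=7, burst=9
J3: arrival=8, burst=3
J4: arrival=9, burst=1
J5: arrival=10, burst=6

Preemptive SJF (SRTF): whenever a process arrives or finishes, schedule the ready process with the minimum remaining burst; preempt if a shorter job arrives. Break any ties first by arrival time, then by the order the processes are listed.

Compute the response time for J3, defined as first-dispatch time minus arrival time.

Gantt: | J1 0-1 | idle 1-7 | J2 7-8 | J3 8-9 | J4 9-10 | J3 10-12 | J5 12-18 | J2 18-26 |
Completion: J1=1  J2=26  J3=12  J4=10  J5=18
Response(J3) = first start − arrival = 8 − 8 = 0

0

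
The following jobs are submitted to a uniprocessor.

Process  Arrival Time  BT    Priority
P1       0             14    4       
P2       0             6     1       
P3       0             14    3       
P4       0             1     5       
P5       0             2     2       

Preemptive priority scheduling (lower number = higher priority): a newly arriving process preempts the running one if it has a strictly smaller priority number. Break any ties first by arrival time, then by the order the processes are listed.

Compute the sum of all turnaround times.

109

Timeline: | P2 0-6 | P5 6-8 | P3 8-22 | P1 22-36 | P4 36-37 |
Completion: P1=36  P2=6  P3=22  P4=37  P5=8
Turnaround = completion − arrival: P1=36, P2=6, P3=22, P4=37, P5=8
Total turnaround = 36 + 6 + 22 + 37 + 8 = 109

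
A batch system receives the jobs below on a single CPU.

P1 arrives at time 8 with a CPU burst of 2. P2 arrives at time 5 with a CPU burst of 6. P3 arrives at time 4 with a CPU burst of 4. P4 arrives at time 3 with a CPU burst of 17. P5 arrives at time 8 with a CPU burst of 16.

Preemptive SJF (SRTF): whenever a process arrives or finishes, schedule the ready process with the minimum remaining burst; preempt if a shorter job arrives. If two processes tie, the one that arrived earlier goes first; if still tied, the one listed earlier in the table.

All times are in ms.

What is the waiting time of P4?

Gantt: | idle 0-3 | P4 3-4 | P3 4-8 | P1 8-10 | P2 10-16 | P4 16-32 | P5 32-48 |
Completion: P1=10  P2=16  P3=8  P4=32  P5=48
Waiting(P4) = turnaround − burst = 29 − 17 = 12

12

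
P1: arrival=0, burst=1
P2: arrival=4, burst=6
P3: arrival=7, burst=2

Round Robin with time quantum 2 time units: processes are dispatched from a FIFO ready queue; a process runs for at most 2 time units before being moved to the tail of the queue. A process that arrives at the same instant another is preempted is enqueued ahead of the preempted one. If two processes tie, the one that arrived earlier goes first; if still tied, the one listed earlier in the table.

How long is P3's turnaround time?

3

Gantt: | P1 0-1 | idle 1-4 | P2 4-8 | P3 8-10 | P2 10-12 |
Completion: P1=1  P2=12  P3=10
Turnaround (C−A): P1=1  P2=8  P3=3
Turnaround(P3) = completion − arrival = 10 − 7 = 3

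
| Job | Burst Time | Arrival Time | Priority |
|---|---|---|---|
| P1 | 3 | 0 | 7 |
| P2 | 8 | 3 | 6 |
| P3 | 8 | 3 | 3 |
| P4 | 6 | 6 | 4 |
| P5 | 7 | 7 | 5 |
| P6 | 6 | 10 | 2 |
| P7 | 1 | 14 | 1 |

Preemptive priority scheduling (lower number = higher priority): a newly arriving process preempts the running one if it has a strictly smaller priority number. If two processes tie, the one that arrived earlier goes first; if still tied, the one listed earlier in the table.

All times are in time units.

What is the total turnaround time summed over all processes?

104

Schedule: | P1 0-3 | P3 3-10 | P6 10-14 | P7 14-15 | P6 15-17 | P3 17-18 | P4 18-24 | P5 24-31 | P2 31-39 |
Completion: P1=3  P2=39  P3=18  P4=24  P5=31  P6=17  P7=15
Turnaround = completion − arrival: P1=3, P2=36, P3=15, P4=18, P5=24, P6=7, P7=1
Total turnaround = 3 + 36 + 15 + 18 + 24 + 7 + 1 = 104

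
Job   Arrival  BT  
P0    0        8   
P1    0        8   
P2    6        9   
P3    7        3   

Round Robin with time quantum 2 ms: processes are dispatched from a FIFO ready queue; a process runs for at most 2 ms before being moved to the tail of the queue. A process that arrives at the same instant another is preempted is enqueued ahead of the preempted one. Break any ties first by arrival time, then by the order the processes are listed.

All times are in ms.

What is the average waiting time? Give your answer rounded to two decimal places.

12.75

Gantt: | P0 0-2 | P1 2-4 | P0 4-6 | P1 6-8 | P2 8-10 | P0 10-12 | P3 12-14 | P1 14-16 | P2 16-18 | P0 18-20 | P3 20-21 | P1 21-23 | P2 23-28 |
Completion: P0=20  P1=23  P2=28  P3=21
Turnaround (C−A): P0=20  P1=23  P2=22  P3=14
Waiting times: P0=12, P1=15, P2=13, P3=11
Average waiting = (12+15+13+11) / 4 = 51/4 = 12.75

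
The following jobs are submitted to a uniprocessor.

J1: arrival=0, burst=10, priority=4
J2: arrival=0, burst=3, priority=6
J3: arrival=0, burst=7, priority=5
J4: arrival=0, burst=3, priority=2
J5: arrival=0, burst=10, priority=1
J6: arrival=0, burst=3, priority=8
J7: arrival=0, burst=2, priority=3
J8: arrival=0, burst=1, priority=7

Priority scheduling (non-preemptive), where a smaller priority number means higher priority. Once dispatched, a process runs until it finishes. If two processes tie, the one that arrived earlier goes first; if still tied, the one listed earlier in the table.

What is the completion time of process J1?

25

Gantt: | J5 0-10 | J4 10-13 | J7 13-15 | J1 15-25 | J3 25-32 | J2 32-35 | J8 35-36 | J6 36-39 |
Completion: J1=25  J2=35  J3=32  J4=13  J5=10  J6=39  J7=15  J8=36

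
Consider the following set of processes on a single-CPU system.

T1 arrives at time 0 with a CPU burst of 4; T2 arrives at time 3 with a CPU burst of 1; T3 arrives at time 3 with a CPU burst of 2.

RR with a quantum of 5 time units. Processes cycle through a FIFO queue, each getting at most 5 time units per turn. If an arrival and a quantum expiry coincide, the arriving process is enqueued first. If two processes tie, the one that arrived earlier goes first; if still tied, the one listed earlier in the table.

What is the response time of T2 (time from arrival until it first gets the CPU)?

1

Schedule: | T1 0-4 | T2 4-5 | T3 5-7 |
Completion: T1=4  T2=5  T3=7
Turnaround (C−A): T1=4  T2=2  T3=4
Response(T2) = first start − arrival = 4 − 3 = 1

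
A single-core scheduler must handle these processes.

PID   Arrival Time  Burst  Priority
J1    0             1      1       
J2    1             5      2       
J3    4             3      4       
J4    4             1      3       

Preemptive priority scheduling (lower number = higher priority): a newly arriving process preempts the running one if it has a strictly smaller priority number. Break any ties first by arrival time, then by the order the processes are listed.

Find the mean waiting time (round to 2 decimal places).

Gantt: | J1 0-1 | J2 1-6 | J4 6-7 | J3 7-10 |
Completion: J1=1  J2=6  J3=10  J4=7
Waiting times: J1=0, J2=0, J3=3, J4=2
Average waiting = (0+0+3+2) / 4 = 5/4 = 1.25

1.25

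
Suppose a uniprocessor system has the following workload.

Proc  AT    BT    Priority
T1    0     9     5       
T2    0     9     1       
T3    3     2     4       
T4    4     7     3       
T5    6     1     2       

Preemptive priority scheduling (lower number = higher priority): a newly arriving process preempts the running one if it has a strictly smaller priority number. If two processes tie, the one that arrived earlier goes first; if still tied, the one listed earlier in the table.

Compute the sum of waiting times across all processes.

42

Gantt: | T2 0-9 | T5 9-10 | T4 10-17 | T3 17-19 | T1 19-28 |
Completion: T1=28  T2=9  T3=19  T4=17  T5=10
Waiting = turnaround − burst: T1=19, T2=0, T3=14, T4=6, T5=3
Total waiting = 19 + 0 + 14 + 6 + 3 = 42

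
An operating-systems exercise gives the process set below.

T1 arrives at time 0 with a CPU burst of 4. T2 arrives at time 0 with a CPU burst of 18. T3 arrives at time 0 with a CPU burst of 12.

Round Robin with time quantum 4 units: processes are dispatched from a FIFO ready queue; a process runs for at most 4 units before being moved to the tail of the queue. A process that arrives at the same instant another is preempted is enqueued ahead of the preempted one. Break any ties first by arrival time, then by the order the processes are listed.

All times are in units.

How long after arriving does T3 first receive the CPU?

8

Gantt: | T1 0-4 | T2 4-8 | T3 8-12 | T2 12-16 | T3 16-20 | T2 20-24 | T3 24-28 | T2 28-34 |
Completion: T1=4  T2=34  T3=28
Turnaround (C−A): T1=4  T2=34  T3=28
Response(T3) = first start − arrival = 8 − 0 = 8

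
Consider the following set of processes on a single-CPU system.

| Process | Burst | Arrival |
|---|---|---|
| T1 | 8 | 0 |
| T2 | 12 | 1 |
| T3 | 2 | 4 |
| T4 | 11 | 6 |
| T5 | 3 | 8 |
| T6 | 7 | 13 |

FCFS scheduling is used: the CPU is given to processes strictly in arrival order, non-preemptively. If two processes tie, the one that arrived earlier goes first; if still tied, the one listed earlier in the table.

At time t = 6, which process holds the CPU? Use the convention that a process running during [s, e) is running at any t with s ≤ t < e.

Gantt: | T1 0-8 | T2 8-20 | T3 20-22 | T4 22-33 | T5 33-36 | T6 36-43 |
Completion: T1=8  T2=20  T3=22  T4=33  T5=36  T6=43
Turnaround (C−A): T1=8  T2=19  T3=18  T4=27  T5=28  T6=30

T1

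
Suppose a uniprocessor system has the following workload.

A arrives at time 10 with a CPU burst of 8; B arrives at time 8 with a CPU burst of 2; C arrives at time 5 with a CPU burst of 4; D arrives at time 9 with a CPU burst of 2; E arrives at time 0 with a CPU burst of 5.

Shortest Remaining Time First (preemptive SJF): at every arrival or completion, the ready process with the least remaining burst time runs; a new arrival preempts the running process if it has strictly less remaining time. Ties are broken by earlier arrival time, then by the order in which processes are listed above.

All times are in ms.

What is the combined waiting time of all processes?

Schedule: | E 0-5 | C 5-9 | B 9-11 | D 11-13 | A 13-21 |
Completion: A=21  B=11  C=9  D=13  E=5
Turnaround (C−A): A=11  B=3  C=4  D=4  E=5
Waiting = turnaround − burst: A=3, B=1, C=0, D=2, E=0
Total waiting = 3 + 1 + 0 + 2 + 0 = 6

6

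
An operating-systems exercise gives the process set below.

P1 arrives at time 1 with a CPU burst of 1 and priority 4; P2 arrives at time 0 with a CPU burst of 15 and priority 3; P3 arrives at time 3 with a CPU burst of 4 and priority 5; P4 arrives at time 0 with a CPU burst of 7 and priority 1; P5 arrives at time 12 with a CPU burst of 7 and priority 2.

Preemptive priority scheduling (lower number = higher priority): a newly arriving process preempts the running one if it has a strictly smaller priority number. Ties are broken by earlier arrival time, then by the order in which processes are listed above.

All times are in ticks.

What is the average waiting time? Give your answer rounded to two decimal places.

Schedule: | P4 0-7 | P2 7-12 | P5 12-19 | P2 19-29 | P1 29-30 | P3 30-34 |
Completion: P1=30  P2=29  P3=34  P4=7  P5=19
Turnaround (C−A): P1=29  P2=29  P3=31  P4=7  P5=7
Waiting times: P1=28, P2=14, P3=27, P4=0, P5=0
Average waiting = (28+14+27+0+0) / 5 = 69/5 = 13.80

13.80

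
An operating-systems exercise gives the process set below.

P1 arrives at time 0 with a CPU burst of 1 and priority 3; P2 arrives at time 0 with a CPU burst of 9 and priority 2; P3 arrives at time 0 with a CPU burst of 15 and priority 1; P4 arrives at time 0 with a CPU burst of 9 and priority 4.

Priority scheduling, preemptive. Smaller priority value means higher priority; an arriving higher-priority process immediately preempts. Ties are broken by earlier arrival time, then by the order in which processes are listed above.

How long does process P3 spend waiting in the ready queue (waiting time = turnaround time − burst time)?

Schedule: | P3 0-15 | P2 15-24 | P1 24-25 | P4 25-34 |
Completion: P1=25  P2=24  P3=15  P4=34
Waiting(P3) = turnaround − burst = 15 − 15 = 0

0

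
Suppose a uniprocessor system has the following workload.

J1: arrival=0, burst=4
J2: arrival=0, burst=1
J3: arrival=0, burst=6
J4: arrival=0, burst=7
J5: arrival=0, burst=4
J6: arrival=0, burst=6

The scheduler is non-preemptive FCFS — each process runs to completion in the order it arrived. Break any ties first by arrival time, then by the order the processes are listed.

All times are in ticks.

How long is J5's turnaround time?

Timeline: | J1 0-4 | J2 4-5 | J3 5-11 | J4 11-18 | J5 18-22 | J6 22-28 |
Completion: J1=4  J2=5  J3=11  J4=18  J5=22  J6=28
Turnaround(J5) = completion − arrival = 22 − 0 = 22

22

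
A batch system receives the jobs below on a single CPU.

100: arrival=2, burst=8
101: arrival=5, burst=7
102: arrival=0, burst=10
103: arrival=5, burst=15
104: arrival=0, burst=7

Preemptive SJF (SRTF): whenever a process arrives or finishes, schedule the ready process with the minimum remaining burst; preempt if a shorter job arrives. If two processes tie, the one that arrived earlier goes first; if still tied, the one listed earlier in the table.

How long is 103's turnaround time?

Timeline: | 104 0-7 | 101 7-14 | 100 14-22 | 102 22-32 | 103 32-47 |
Completion: 100=22  101=14  102=32  103=47  104=7
Turnaround (C−A): 100=20  101=9  102=32  103=42  104=7
Turnaround(103) = completion − arrival = 47 − 5 = 42

42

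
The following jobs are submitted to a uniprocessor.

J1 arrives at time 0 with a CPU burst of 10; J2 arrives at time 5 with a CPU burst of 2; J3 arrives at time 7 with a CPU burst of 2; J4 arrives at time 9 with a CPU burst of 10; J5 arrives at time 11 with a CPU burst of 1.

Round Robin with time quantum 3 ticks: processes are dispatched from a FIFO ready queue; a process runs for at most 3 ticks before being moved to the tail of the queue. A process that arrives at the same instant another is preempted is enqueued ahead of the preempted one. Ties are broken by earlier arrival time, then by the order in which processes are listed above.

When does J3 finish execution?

Schedule: | J1 0-6 | J2 6-8 | J1 8-11 | J3 11-13 | J4 13-16 | J5 16-17 | J1 17-18 | J4 18-25 |
Completion: J1=18  J2=8  J3=13  J4=25  J5=17
Turnaround (C−A): J1=18  J2=3  J3=6  J4=16  J5=6

13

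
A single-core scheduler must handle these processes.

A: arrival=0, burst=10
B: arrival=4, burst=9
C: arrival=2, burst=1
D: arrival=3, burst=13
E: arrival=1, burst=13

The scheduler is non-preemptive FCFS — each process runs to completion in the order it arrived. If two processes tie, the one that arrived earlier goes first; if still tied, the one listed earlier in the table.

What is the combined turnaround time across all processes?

Gantt: | A 0-10 | E 10-23 | C 23-24 | D 24-37 | B 37-46 |
Completion: A=10  B=46  C=24  D=37  E=23
Turnaround (C−A): A=10  B=42  C=22  D=34  E=22
Turnaround = completion − arrival: A=10, B=42, C=22, D=34, E=22
Total turnaround = 10 + 42 + 22 + 34 + 22 = 130

130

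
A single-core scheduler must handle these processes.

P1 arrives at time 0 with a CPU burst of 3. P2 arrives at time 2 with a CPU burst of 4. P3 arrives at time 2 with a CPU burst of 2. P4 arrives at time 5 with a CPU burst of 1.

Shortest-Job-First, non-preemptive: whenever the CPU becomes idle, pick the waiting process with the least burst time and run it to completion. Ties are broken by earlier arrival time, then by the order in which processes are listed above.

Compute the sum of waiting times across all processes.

Timeline: | P1 0-3 | P3 3-5 | P4 5-6 | P2 6-10 |
Completion: P1=3  P2=10  P3=5  P4=6
Turnaround (C−A): P1=3  P2=8  P3=3  P4=1
Waiting = turnaround − burst: P1=0, P2=4, P3=1, P4=0
Total waiting = 0 + 4 + 1 + 0 = 5

5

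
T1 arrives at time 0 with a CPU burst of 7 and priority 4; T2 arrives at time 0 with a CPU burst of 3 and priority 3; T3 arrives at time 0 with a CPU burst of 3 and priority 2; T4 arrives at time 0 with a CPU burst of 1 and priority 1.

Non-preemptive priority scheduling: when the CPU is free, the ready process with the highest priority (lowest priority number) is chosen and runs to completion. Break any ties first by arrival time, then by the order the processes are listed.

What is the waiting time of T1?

7

Gantt: | T4 0-1 | T3 1-4 | T2 4-7 | T1 7-14 |
Completion: T1=14  T2=7  T3=4  T4=1
Turnaround (C−A): T1=14  T2=7  T3=4  T4=1
Waiting(T1) = turnaround − burst = 14 − 7 = 7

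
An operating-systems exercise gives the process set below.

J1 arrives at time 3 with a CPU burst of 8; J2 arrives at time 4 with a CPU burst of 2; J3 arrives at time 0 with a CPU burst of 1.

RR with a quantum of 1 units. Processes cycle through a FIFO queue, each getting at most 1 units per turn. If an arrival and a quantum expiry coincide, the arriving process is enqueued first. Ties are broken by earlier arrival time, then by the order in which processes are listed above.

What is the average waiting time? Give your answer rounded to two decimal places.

1.00

Timeline: | J3 0-1 | idle 1-3 | J1 3-4 | J2 4-5 | J1 5-6 | J2 6-7 | J1 7-13 |
Completion: J1=13  J2=7  J3=1
Turnaround (C−A): J1=10  J2=3  J3=1
Waiting times: J1=2, J2=1, J3=0
Average waiting = (2+1+0) / 3 = 3/3 = 1.00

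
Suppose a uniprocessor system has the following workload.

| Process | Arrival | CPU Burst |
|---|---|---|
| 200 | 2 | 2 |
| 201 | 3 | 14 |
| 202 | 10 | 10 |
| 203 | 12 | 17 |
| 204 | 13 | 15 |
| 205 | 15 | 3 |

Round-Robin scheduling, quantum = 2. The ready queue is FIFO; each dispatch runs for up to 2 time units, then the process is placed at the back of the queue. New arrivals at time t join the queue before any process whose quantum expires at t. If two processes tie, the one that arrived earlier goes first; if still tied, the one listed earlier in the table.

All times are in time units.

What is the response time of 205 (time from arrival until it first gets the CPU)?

Schedule: | idle 0-2 | 200 2-4 | 201 4-10 | 202 10-12 | 201 12-14 | 203 14-16 | 202 16-18 | 204 18-20 | 201 20-22 | 205 22-24 | 203 24-26 | 202 26-28 | 204 28-30 | 201 30-32 | 205 32-33 | 203 33-35 | 202 35-37 | 204 37-39 | 201 39-41 | 203 41-43 | 202 43-45 | 204 45-47 | 203 47-49 | 204 49-51 | 203 51-53 | 204 53-55 | 203 55-57 | 204 57-59 | 203 59-61 | 204 61-62 | 203 62-63 |
Completion: 200=4  201=41  202=45  203=63  204=62  205=33
Response(205) = first start − arrival = 22 − 15 = 7

7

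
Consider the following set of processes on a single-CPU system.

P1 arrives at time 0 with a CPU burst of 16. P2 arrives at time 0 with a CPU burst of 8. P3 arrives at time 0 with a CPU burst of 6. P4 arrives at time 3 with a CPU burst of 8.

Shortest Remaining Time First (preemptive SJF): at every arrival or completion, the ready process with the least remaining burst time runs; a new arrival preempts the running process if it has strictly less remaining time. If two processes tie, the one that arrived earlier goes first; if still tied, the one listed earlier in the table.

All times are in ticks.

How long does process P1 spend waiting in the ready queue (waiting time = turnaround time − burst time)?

22

Timeline: | P3 0-6 | P2 6-14 | P4 14-22 | P1 22-38 |
Completion: P1=38  P2=14  P3=6  P4=22
Turnaround (C−A): P1=38  P2=14  P3=6  P4=19
Waiting(P1) = turnaround − burst = 38 − 16 = 22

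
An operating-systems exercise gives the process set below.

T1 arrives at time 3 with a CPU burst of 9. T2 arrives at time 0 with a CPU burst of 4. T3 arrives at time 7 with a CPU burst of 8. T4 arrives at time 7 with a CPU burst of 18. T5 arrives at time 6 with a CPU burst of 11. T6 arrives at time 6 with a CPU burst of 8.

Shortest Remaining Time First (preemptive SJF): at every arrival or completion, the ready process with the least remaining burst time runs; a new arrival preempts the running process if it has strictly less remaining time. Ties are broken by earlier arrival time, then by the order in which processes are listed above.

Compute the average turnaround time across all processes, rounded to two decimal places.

22.67

Timeline: | T2 0-4 | T1 4-13 | T6 13-21 | T3 21-29 | T5 29-40 | T4 40-58 |
Completion: T1=13  T2=4  T3=29  T4=58  T5=40  T6=21
Turnaround (C−A): T1=10  T2=4  T3=22  T4=51  T5=34  T6=15
Turnaround times: T1=10, T2=4, T3=22, T4=51, T5=34, T6=15
Average turnaround = (10+4+22+51+34+15) / 6 = 136/6 = 22.67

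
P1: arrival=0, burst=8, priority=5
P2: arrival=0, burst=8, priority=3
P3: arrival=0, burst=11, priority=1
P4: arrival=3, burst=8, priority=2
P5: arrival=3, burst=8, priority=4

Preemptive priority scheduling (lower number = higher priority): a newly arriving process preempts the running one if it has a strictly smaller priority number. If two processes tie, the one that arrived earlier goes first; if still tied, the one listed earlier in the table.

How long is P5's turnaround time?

32

Schedule: | P3 0-11 | P4 11-19 | P2 19-27 | P5 27-35 | P1 35-43 |
Completion: P1=43  P2=27  P3=11  P4=19  P5=35
Turnaround(P5) = completion − arrival = 35 − 3 = 32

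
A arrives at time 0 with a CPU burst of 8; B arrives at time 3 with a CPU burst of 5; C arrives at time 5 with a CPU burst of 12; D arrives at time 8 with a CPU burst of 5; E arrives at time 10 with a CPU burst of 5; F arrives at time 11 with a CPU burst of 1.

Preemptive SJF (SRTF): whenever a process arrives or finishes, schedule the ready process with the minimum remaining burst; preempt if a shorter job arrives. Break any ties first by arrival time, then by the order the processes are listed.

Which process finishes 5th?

Schedule: | A 0-8 | B 8-11 | F 11-12 | B 12-14 | D 14-19 | E 19-24 | C 24-36 |
Completion: A=8  B=14  C=36  D=19  E=24  F=12
Turnaround (C−A): A=8  B=11  C=31  D=11  E=14  F=1
Finish order: A → F → B → D → E → C

E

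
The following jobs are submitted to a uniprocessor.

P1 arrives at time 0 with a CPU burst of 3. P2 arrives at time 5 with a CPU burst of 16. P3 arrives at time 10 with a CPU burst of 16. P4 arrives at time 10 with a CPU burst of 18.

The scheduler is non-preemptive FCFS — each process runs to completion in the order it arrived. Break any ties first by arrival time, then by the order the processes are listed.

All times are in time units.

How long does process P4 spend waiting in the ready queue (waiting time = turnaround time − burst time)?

Timeline: | P1 0-3 | idle 3-5 | P2 5-21 | P3 21-37 | P4 37-55 |
Completion: P1=3  P2=21  P3=37  P4=55
Waiting(P4) = turnaround − burst = 45 − 18 = 27

27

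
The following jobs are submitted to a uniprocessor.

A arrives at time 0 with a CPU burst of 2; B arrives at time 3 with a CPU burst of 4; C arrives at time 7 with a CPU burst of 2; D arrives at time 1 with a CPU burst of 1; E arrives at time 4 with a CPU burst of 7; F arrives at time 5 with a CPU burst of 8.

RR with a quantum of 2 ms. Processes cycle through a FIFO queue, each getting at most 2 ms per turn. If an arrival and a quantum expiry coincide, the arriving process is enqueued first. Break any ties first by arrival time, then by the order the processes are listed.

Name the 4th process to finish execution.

C

Schedule: | A 0-2 | D 2-3 | B 3-5 | E 5-7 | F 7-9 | B 9-11 | C 11-13 | E 13-15 | F 15-17 | E 17-19 | F 19-21 | E 21-22 | F 22-24 |
Completion: A=2  B=11  C=13  D=3  E=22  F=24
Finish order: A → D → B → C → E → F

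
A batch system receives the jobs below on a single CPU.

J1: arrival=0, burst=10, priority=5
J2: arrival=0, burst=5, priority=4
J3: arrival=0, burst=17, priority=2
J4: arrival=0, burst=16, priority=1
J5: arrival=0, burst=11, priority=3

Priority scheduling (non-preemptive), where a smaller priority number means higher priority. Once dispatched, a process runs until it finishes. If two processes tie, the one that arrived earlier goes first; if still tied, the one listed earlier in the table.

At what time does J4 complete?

Gantt: | J4 0-16 | J3 16-33 | J5 33-44 | J2 44-49 | J1 49-59 |
Completion: J1=59  J2=49  J3=33  J4=16  J5=44

16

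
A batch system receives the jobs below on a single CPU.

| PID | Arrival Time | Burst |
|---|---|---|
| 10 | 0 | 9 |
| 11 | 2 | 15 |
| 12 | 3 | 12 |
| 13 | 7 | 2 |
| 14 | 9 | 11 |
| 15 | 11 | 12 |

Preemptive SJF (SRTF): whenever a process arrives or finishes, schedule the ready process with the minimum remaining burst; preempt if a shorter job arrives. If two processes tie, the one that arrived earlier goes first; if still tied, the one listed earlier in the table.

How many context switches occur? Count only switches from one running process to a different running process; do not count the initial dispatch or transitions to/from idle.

Gantt: | 10 0-9 | 13 9-11 | 14 11-22 | 12 22-34 | 15 34-46 | 11 46-61 |
Completion: 10=9  11=61  12=34  13=11  14=22  15=46

5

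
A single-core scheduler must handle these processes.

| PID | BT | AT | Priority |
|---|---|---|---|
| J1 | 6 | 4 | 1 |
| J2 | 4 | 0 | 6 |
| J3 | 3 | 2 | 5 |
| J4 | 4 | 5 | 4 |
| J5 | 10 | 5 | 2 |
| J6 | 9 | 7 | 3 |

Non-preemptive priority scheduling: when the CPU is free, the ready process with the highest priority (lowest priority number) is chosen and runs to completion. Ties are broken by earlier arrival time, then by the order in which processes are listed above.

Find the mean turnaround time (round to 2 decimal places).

Timeline: | J2 0-4 | J1 4-10 | J5 10-20 | J6 20-29 | J4 29-33 | J3 33-36 |
Completion: J1=10  J2=4  J3=36  J4=33  J5=20  J6=29
Turnaround times: J1=6, J2=4, J3=34, J4=28, J5=15, J6=22
Average turnaround = (6+4+34+28+15+22) / 6 = 109/6 = 18.17

18.17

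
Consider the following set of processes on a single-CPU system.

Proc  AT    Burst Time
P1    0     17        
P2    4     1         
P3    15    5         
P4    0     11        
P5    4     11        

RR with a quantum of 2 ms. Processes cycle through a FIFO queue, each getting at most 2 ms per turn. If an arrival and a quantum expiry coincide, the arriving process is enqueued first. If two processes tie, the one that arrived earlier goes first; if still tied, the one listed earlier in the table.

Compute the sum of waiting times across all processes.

101

Schedule: | P1 0-2 | P4 2-4 | P1 4-6 | P2 6-7 | P5 7-9 | P4 9-11 | P1 11-13 | P5 13-15 | P4 15-17 | P1 17-19 | P3 19-21 | P5 21-23 | P4 23-25 | P1 25-27 | P3 27-29 | P5 29-31 | P4 31-33 | P1 33-35 | P3 35-36 | P5 36-38 | P4 38-39 | P1 39-41 | P5 41-42 | P1 42-45 |
Completion: P1=45  P2=7  P3=36  P4=39  P5=42
Turnaround (C−A): P1=45  P2=3  P3=21  P4=39  P5=38
Waiting = turnaround − burst: P1=28, P2=2, P3=16, P4=28, P5=27
Total waiting = 28 + 2 + 16 + 28 + 27 = 101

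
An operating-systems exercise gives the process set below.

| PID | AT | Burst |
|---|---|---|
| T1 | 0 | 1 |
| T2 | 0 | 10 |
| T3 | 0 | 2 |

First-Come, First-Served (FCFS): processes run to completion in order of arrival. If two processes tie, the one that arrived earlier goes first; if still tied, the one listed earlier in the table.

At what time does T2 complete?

11

Gantt: | T1 0-1 | T2 1-11 | T3 11-13 |
Completion: T1=1  T2=11  T3=13
Turnaround (C−A): T1=1  T2=11  T3=13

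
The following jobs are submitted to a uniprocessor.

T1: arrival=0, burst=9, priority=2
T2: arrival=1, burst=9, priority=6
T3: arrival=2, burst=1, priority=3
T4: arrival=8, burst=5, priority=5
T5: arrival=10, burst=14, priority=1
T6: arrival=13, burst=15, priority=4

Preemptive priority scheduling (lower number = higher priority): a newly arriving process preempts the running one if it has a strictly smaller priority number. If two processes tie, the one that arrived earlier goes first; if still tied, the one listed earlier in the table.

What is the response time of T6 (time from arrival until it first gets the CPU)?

11

Timeline: | T1 0-9 | T3 9-10 | T5 10-24 | T6 24-39 | T4 39-44 | T2 44-53 |
Completion: T1=9  T2=53  T3=10  T4=44  T5=24  T6=39
Turnaround (C−A): T1=9  T2=52  T3=8  T4=36  T5=14  T6=26
Response(T6) = first start − arrival = 24 − 13 = 11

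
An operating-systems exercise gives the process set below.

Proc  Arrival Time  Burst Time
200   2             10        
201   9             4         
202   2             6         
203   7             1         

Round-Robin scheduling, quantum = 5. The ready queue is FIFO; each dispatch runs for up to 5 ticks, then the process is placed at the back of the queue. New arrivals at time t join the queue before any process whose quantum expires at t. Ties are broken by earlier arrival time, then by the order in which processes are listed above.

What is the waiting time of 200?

Schedule: | idle 0-2 | 200 2-7 | 202 7-12 | 203 12-13 | 200 13-18 | 201 18-22 | 202 22-23 |
Completion: 200=18  201=22  202=23  203=13
Turnaround (C−A): 200=16  201=13  202=21  203=6
Waiting(200) = turnaround − burst = 16 − 10 = 6

6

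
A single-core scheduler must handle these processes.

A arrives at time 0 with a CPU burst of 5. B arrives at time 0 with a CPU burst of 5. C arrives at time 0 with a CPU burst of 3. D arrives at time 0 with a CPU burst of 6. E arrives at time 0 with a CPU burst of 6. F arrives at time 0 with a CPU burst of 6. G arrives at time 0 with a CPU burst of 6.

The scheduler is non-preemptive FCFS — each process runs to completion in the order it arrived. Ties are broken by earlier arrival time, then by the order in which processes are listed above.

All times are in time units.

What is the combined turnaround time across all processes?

Timeline: | A 0-5 | B 5-10 | C 10-13 | D 13-19 | E 19-25 | F 25-31 | G 31-37 |
Completion: A=5  B=10  C=13  D=19  E=25  F=31  G=37
Turnaround = completion − arrival: A=5, B=10, C=13, D=19, E=25, F=31, G=37
Total turnaround = 5 + 10 + 13 + 19 + 25 + 31 + 37 = 140

140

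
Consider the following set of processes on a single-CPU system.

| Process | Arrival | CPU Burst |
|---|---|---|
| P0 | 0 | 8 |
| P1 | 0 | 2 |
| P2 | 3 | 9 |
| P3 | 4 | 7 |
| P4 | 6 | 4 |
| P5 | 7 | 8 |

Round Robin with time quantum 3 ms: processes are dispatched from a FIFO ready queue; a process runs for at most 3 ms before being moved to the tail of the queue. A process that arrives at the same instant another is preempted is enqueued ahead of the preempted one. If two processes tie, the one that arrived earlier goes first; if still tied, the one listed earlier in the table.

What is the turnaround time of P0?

25

Schedule: | P0 0-3 | P1 3-5 | P2 5-8 | P0 8-11 | P3 11-14 | P4 14-17 | P5 17-20 | P2 20-23 | P0 23-25 | P3 25-28 | P4 28-29 | P5 29-32 | P2 32-35 | P3 35-36 | P5 36-38 |
Completion: P0=25  P1=5  P2=35  P3=36  P4=29  P5=38
Turnaround (C−A): P0=25  P1=5  P2=32  P3=32  P4=23  P5=31
Turnaround(P0) = completion − arrival = 25 − 0 = 25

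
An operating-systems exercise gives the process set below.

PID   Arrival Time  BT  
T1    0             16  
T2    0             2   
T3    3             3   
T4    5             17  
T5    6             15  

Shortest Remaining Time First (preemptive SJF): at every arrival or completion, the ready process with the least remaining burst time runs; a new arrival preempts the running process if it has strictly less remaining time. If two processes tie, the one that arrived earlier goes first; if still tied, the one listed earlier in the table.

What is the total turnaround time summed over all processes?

Schedule: | T2 0-2 | T1 2-3 | T3 3-6 | T1 6-21 | T5 21-36 | T4 36-53 |
Completion: T1=21  T2=2  T3=6  T4=53  T5=36
Turnaround (C−A): T1=21  T2=2  T3=3  T4=48  T5=30
Turnaround = completion − arrival: T1=21, T2=2, T3=3, T4=48, T5=30
Total turnaround = 21 + 2 + 3 + 48 + 30 = 104

104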